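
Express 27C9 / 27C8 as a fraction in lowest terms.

19/9

C(n,k+1)/C(n,k) = (n−k)/(k+1) = (27−8)/(8+1) = 19/9.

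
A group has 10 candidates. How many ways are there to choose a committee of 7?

This is C(10,7) = 120.

120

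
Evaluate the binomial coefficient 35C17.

C(35,17) = (35·34·33·32·31·30·29·28·27·26·25·24·23·22·21·20·19) / 17! = 1613955767240110694400000 / 355687428096000 = 4537567650.

4537567650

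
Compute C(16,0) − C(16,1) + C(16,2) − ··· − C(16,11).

-1365

The partial alternating sum Σ_{k=0}^{11} (−1)^k C(16,k) = (−1)^11 C(15,11) = -1365.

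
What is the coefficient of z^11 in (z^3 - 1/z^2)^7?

General term: C(7,j)·(z^3)^j·(-1/z^2)^(7-j), with z-exponent 3j − 2(7−j) = 5j − 14.
Set 5j − 14 = 11: j = 5.
C(7,5) = 21; 1^5 = 1; (-1)^2 = 1.
Coefficient = 21 · 1 · 1 = 21.

21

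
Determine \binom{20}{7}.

C(20,7) = (20·19·18·17·16·15·14) / 7! = 390700800 / 5040 = 77520.

77520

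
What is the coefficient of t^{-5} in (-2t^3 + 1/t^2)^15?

-96096

General term: C(15,j)·(-2t^3)^j·(1/t^2)^(15-j), with t-exponent 3j − 2(15−j) = 5j − 30.
Set 5j − 30 = -5: j = 5.
C(15,5) = 3003; (-2)^5 = -32; 1^10 = 1.
Coefficient = 3003 · (-32) · 1 = -96096.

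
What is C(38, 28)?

472733756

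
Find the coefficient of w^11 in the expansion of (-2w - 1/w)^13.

-53248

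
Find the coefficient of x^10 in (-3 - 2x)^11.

-33792

The general term is C(11,j)·(-3)^j·(-2x)^(11-j); the x^10 term has j = 1.
C(11,1) = 11.
Coefficient = C(11,1) · (-3)^1 · (-2)^10 = 11 · (-3) · 1024 = -33792.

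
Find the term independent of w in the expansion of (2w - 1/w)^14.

-439296

General term: C(14,j)·(2w)^j·(-1/w)^(14-j), with w-exponent 1j − 1(14−j) = 2j − 14.
Set 2j − 14 = 0: j = 7.
C(14,7) = 3432; 2^7 = 128; (-1)^7 = -1.
Coefficient = 3432 · 128 · (-1) = -439296.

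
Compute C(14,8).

C(14,8) = C(14,6) by symmetry.
C(14,6) = (14·13·12·11·10·9) / 6! = 2162160 / 720 = 3003.

3003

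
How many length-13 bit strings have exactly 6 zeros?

1716

Choose the 6 positions: C(13,6) = 1716.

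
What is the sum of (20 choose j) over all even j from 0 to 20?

524288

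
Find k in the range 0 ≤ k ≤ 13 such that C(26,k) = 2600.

C(26,k) increases on 0 ≤ k ≤ 13. C(26,2) = 325 and C(26,3) = 2600, so k = 3.

3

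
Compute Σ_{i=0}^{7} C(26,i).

971712

1 + 26 + 325 + 2600 + 14950 + 65780 + 230230 + 657800 = 971712.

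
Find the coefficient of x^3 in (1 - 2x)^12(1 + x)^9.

Coefficient of x^3 = Σ_{j} C(12,j)·(-2)^j·C(9,3-j)·1^(3-j) for j from 0 to 3.
= 84 + (-864) + 2376 + (-1760) = -164.

-164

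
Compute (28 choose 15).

37442160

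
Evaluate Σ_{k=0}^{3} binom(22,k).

1794

1 + 22 + 231 + 1540 = 1794.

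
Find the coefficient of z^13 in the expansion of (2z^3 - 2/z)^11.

-946176

General term: C(11,j)·(2z^3)^j·(-2/z)^(11-j), with z-exponent 3j − 1(11−j) = 4j − 11.
Set 4j − 11 = 13: j = 6.
C(11,6) = 462; 2^6 = 64; (-2)^5 = -32.
Coefficient = 462 · 64 · (-32) = -946176.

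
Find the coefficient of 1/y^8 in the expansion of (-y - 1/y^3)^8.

70

General term: C(8,j)·(-y)^j·(-1/y^3)^(8-j), with y-exponent 1j − 3(8−j) = 4j − 24.
Set 4j − 24 = -8: j = 4.
C(8,4) = 70; (-1)^4 = 1; (-1)^4 = 1.
Coefficient = 70 · 1 · 1 = 70.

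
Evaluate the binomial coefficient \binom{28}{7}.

C(28,7) = (28·27·26·25·24·23·22) / 7! = 5967561600 / 5040 = 1184040.

1184040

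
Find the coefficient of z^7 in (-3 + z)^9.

The general term is C(9,j)·(-3)^j·(z)^(9-j); the z^7 term has j = 2.
C(9,2) = 36.
Coefficient = C(9,2) · (-3)^2 = 36 · 9 = 324.

324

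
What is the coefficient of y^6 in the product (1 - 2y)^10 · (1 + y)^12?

Coefficient of y^6 = Σ_{j} C(10,j)·(-2)^j·C(12,6-j)·1^(6-j) for j from 0 to 6.
= 924 + (-15840) + 89100 + (-211200) + 221760 + (-96768) + 13440 = 1416.

1416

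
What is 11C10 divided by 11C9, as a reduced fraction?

C(n,k+1)/C(n,k) = (n−k)/(k+1) = (11−9)/(9+1) = 2/10 = 1/5.

1/5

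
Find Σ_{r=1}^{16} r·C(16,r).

524288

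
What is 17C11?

12376

C(17,11) = C(17,6) by symmetry.
C(17,6) = (17·16·15·14·13·12) / 6! = 8910720 / 720 = 12376.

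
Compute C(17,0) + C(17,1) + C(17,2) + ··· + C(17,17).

131072

The entries of row 17 sum to 2^17 = 131072.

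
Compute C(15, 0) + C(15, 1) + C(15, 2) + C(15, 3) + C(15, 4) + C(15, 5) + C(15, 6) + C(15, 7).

1 + 15 + 105 + 455 + 1365 + 3003 + 5005 + 6435 = 16384.

16384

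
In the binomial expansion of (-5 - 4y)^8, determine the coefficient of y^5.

7168000

The general term is C(8,j)·(-5)^j·(-4y)^(8-j); the y^5 term has j = 3.
C(8,3) = 56.
Coefficient = C(8,3) · (-5)^3 · (-4)^5 = 56 · (-125) · (-1024) = 7168000.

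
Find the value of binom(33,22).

C(33,22) = C(33,11) by symmetry.
C(33,11) = (33·32·31·30·29·28·27·26·25·24·23) / 11! = 7725366544896000 / 39916800 = 193536720.

193536720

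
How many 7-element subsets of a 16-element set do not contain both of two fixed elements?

9438

All 7-subsets: C(16,7) = 11440. Those containing both fixed elements: C(14,5) = 2002.
11440 − 2002 = 9438.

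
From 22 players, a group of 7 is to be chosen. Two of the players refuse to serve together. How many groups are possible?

All 7-subsets: C(22,7) = 170544. Those containing both fixed elements: C(20,5) = 15504.
170544 − 15504 = 155040.

155040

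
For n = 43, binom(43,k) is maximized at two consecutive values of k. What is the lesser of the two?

For odd n = 43, C(43,k) peaks at k = (n−1)/2 and (n+1)/2; the lesser is 21.

21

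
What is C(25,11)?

C(25,11) = (25·24·23·22·21·20·19·18·17·16·15) / 11! = 177925144320000 / 39916800 = 4457400.

4457400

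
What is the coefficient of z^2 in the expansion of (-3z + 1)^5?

90

The general term is C(5,j)·(-3z)^j·(1)^(5-j); the z^2 term has j = 2.
C(5,2) = 10.
Coefficient = C(5,2) · (-3)^2 = 10 · 9 = 90.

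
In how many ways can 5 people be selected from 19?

This is C(19,5) = 11628.

11628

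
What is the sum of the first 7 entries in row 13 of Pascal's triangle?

4096

1 + 13 + 78 + 286 + 715 + 1287 + 1716 = 4096.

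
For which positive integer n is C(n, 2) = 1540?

n(n−1)/2 = 1540 ⇒ n(n−1) = 3080. Since 56·55 = 3080, n = 56.

56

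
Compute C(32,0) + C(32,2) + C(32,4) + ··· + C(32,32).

Even-j terms of row 32 sum to 2^31 = 2147483648.

2147483648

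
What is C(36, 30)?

C(36,30) = C(36,6) by symmetry.
C(36,6) = (36·35·34·33·32·31) / 6! = 1402410240 / 720 = 1947792.

1947792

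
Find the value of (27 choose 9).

4686825

C(27,9) = (27·26·25·24·23·22·21·20·19) / 9! = 1700755056000 / 362880 = 4686825.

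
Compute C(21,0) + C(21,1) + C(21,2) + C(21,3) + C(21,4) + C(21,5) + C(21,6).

82160

1 + 21 + 210 + 1330 + 5985 + 20349 + 54264 = 82160.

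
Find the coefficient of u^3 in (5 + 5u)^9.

The general term is C(9,j)·(5)^j·(5u)^(9-j); the u^3 term has j = 6.
C(9,6) = 84.
Coefficient = C(9,6) · 5^6 · 5^3 = 84 · 15625 · 125 = 164062500.

164062500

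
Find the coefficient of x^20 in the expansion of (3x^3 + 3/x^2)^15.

43089767721

General term: C(15,j)·(3x^3)^j·(3/x^2)^(15-j), with x-exponent 3j − 2(15−j) = 5j − 30.
Set 5j − 30 = 20: j = 10.
C(15,10) = 3003; 3^10 = 59049; 3^5 = 243.
Coefficient = 3003 · 59049 · 243 = 43089767721.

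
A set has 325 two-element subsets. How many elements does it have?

26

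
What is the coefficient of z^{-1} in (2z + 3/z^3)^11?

1140480

General term: C(11,j)·(2z)^j·(3/z^3)^(11-j), with z-exponent 1j − 3(11−j) = 4j − 33.
Set 4j − 33 = -1: j = 8.
C(11,8) = 165; 2^8 = 256; 3^3 = 27.
Coefficient = 165 · 256 · 27 = 1140480.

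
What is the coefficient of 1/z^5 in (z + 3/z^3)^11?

General term: C(11,j)·(z)^j·(3/z^3)^(11-j), with z-exponent 1j − 3(11−j) = 4j − 33.
Set 4j − 33 = -5: j = 7.
C(11,7) = 330; 1^7 = 1; 3^4 = 81.
Coefficient = 330 · 1 · 81 = 26730.

26730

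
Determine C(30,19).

54627300

C(30,19) = C(30,11) by symmetry.
C(30,11) = (30·29·28·27·26·25·24·23·22·21·20) / 11! = 2180547008640000 / 39916800 = 54627300.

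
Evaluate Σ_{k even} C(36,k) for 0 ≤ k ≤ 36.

34359738368

Half of (1+1)^36 + (1−1)^36 gives the even-index sum: 2^35 = 34359738368.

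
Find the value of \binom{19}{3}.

C(19,3) = (19·18·17) / 3! = 5814 / 6 = 969.

969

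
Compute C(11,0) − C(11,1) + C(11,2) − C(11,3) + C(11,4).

210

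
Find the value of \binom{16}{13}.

560

C(16,13) = C(16,3) by symmetry.
C(16,3) = (16·15·14) / 3! = 3360 / 6 = 560.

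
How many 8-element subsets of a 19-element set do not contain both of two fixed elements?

63206

All 8-subsets: C(19,8) = 75582. Those containing both fixed elements: C(17,6) = 12376.
75582 − 12376 = 63206.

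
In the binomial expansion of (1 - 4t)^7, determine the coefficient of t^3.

The general term is C(7,j)·(1)^j·(-4t)^(7-j); the t^3 term has j = 4.
C(7,4) = 35.
Coefficient = C(7,4) · (-4)^3 = 35 · (-64) = -2240.

-2240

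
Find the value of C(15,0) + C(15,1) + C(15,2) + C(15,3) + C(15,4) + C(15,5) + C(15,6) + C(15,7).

1 + 15 + 105 + 455 + 1365 + 3003 + 5005 + 6435 = 16384.

16384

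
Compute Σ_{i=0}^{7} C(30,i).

1 + 30 + 435 + 4060 + 27405 + 142506 + 593775 + 2035800 = 2804012.

2804012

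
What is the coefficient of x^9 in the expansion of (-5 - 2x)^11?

The general term is C(11,j)·(-5)^j·(-2x)^(11-j); the x^9 term has j = 2.
C(11,2) = 55.
Coefficient = C(11,2) · (-5)^2 · (-2)^9 = 55 · 25 · (-512) = -704000.

-704000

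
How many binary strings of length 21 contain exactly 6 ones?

Choose the 6 positions: C(21,6) = 54264.

54264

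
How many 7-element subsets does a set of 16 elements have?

11440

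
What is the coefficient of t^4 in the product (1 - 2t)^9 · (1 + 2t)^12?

Coefficient of t^4 = Σ_{j} C(9,j)·(-2)^j·C(12,4-j)·2^(4-j) for j from 0 to 4.
= 7920 + (-31680) + 38016 + (-16128) + 2016 = 144.

144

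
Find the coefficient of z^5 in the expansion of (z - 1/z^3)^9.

General term: C(9,j)·(z)^j·(-1/z^3)^(9-j), with z-exponent 1j − 3(9−j) = 4j − 27.
Set 4j − 27 = 5: j = 8.
C(9,8) = 9; 1^8 = 1; (-1)^1 = -1.
Coefficient = 9 · 1 · (-1) = -9.

-9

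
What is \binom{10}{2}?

C(10,2) = (10·9) / 2! = 90 / 2 = 45.

45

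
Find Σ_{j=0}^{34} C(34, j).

17179869184

Setting x = 1 in (1+x)^34 gives Σ C(34,j) = 2^34 = 17179869184.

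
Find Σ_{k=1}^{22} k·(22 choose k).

Differentiating (1+x)^22 and setting x=1: Σ k·C(22,k) = 22·2^21 = 46137344.

46137344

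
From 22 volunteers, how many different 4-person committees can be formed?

This is C(22,4) = 7315.

7315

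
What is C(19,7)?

C(19,7) = (19·18·17·16·15·14·13) / 7! = 253955520 / 5040 = 50388.

50388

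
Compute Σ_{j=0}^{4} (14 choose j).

1471

1 + 14 + 91 + 364 + 1001 = 1471.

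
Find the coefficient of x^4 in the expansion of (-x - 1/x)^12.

General term: C(12,j)·(-x)^j·(-1/x)^(12-j), with x-exponent 1j − 1(12−j) = 2j − 12.
Set 2j − 12 = 4: j = 8.
C(12,8) = 495; (-1)^8 = 1; (-1)^4 = 1.
Coefficient = 495 · 1 · 1 = 495.

495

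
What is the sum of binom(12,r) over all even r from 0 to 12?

2048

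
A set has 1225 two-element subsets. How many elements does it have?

50

n(n−1)/2 = 1225 ⇒ n(n−1) = 2450. Since 50·49 = 2450, n = 50.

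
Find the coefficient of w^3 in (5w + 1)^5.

1250

The general term is C(5,j)·(5w)^j·(1)^(5-j); the w^3 term has j = 3.
C(5,3) = 10.
Coefficient = C(5,3) · 5^3 = 10 · 125 = 1250.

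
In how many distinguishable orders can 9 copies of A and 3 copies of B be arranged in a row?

Choose positions for the A's: C(12,9) = 220.

220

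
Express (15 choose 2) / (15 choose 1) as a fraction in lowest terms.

C(n,k+1)/C(n,k) = (n−k)/(k+1) = (15−1)/(1+1) = 14/2 = 7.

7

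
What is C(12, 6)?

C(12,6) = (12·11·10·9·8·7) / 6! = 665280 / 720 = 924.

924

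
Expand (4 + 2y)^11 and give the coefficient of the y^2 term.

The general term is C(11,j)·(4)^j·(2y)^(11-j); the y^2 term has j = 9.
C(11,9) = 55.
Coefficient = C(11,9) · 4^9 · 2^2 = 55 · 262144 · 4 = 57671680.

57671680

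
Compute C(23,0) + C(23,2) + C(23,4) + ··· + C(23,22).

Even-i terms of row 23 sum to 2^22 = 4194304.

4194304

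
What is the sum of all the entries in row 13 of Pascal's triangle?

Setting x = 1 in (1+x)^13 gives Σ C(13,j) = 2^13 = 8192.

8192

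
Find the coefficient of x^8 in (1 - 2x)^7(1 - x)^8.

Coefficient of x^8 = Σ_{j} C(7,j)·(-2)^j·C(8,8-j)·(-1)^(8-j) for j from 0 to 7.
= 1 + 112 + 2352 + 15680 + 39200 + 37632 + 12544 + 1024 = 108545.

108545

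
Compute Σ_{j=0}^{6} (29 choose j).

621616

1 + 29 + 406 + 3654 + 23751 + 118755 + 475020 = 621616.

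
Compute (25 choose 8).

1081575

C(25,8) = (25·24·23·22·21·20·19·18) / 8! = 43609104000 / 40320 = 1081575.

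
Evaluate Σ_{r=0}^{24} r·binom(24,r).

Since r·C(24,r) = 24·C(23,r−1), the sum is 24·2^23 = 24·8388608 = 201326592.

201326592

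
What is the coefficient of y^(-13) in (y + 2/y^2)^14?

1025024

General term: C(14,j)·(y)^j·(2/y^2)^(14-j), with y-exponent 1j − 2(14−j) = 3j − 28.
Set 3j − 28 = -13: j = 5.
C(14,5) = 2002; 1^5 = 1; 2^9 = 512.
Coefficient = 2002 · 1 · 512 = 1025024.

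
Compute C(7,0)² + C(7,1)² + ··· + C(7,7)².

3432

Σ C(7,r)² is the coefficient of x^7 in (1+x)^7(1+x)^7 = (1+x)^14, i.e. C(14,7) = 3432.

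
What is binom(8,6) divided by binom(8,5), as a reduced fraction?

C(n,k+1)/C(n,k) = (n−k)/(k+1) = (8−5)/(5+1) = 3/6 = 1/2.

1/2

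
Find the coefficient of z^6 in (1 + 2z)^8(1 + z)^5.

27008

Coefficient of z^6 = Σ_{j} C(8,j)·2^j·C(5,6-j)·1^(6-j) for j from 1 to 6.
= 16 + 560 + 4480 + 11200 + 8960 + 1792 = 27008.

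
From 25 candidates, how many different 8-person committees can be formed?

1081575

This is C(25,8) = 1081575.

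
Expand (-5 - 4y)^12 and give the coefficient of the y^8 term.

20275200000

The general term is C(12,j)·(-5)^j·(-4y)^(12-j); the y^8 term has j = 4.
C(12,4) = 495.
Coefficient = C(12,4) · (-5)^4 · (-4)^8 = 495 · 625 · 65536 = 20275200000.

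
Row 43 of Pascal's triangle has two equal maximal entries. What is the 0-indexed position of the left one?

21

For odd n = 43, C(43,r) peaks at r = (n−1)/2 and (n+1)/2; the smaller is 21.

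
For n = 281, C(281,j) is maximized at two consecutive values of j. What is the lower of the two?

For odd n = 281, C(281,j) peaks at j = (n−1)/2 and (n+1)/2; the lower is 140.

140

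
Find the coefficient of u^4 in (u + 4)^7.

2240

The general term is C(7,j)·(u)^j·(4)^(7-j); the u^4 term has j = 4.
C(7,4) = 35.
Coefficient = C(7,4) · 4^3 = 35 · 64 = 2240.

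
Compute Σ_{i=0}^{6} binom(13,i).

4096

1 + 13 + 78 + 286 + 715 + 1287 + 1716 = 4096.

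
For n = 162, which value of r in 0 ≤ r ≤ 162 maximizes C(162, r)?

C(162,r) is maximized at r = 162/2 = 81.

81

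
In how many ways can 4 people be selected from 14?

This is C(14,4) = 1001.

1001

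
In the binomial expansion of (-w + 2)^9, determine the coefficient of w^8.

The general term is C(9,j)·(-w)^j·(2)^(9-j); the w^8 term has j = 8.
C(9,8) = 9.
Coefficient = C(9,8) · 2^1 = 9 · 2 = 18.

18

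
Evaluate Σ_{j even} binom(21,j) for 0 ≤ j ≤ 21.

1048576

Half of (1+1)^21 + (1−1)^21 gives the even-index sum: 2^20 = 1048576.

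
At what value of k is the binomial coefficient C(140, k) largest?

70

C(140,k) is maximized at k = 140/2 = 70.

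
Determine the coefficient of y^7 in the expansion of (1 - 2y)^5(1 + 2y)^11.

14080

Coefficient of y^7 = Σ_{j} C(5,j)·(-2)^j·C(11,7-j)·2^(7-j) for j from 0 to 5.
= 42240 + (-295680) + 591360 + (-422400) + 105600 + (-7040) = 14080.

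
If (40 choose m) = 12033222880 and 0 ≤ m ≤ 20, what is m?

13

C(40,m) increases on 0 ≤ m ≤ 20. C(40,12) = 5586853480 and C(40,13) = 12033222880, so m = 13.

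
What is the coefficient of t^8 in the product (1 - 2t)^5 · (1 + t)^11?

-495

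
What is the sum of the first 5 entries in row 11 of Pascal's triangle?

562

1 + 11 + 55 + 165 + 330 = 562.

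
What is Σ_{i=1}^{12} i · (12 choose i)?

24576

Differentiating (1+x)^12 and setting x=1: Σ i·C(12,i) = 12·2^11 = 24576.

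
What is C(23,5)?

C(23,5) = (23·22·21·20·19) / 5! = 4037880 / 120 = 33649.

33649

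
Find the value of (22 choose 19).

C(22,19) = C(22,3) by symmetry.
C(22,3) = (22·21·20) / 3! = 9240 / 6 = 1540.

1540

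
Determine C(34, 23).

C(34,23) = C(34,11) by symmetry.
C(34,11) = (34·33·32·31·30·29·28·27·26·25·24) / 11! = 11420107066368000 / 39916800 = 286097760.

286097760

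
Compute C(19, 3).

C(19,3) = (19·18·17) / 3! = 5814 / 6 = 969.

969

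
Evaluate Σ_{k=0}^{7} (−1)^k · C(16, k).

-6435

The partial alternating sum Σ_{k=0}^{7} (−1)^k C(16,k) = (−1)^7 C(15,7) = -6435.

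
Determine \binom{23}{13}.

C(23,13) = C(23,10) by symmetry.
C(23,10) = (23·22·21·20·19·18·17·16·15·14) / 10! = 4151586700800 / 3628800 = 1144066.

1144066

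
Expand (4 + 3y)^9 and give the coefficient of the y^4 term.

10450944

The general term is C(9,j)·(4)^j·(3y)^(9-j); the y^4 term has j = 5.
C(9,5) = 126.
Coefficient = C(9,5) · 4^5 · 3^4 = 126 · 1024 · 81 = 10450944.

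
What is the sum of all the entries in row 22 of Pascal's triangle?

4194304

Setting x = 1 in (1+x)^22 gives Σ C(22,j) = 2^22 = 4194304.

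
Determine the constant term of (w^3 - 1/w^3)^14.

-3432

General term: C(14,j)·(w^3)^j·(-1/w^3)^(14-j), with w-exponent 3j − 3(14−j) = 6j − 42.
Set 6j − 42 = 0: j = 7.
C(14,7) = 3432; 1^7 = 1; (-1)^7 = -1.
Coefficient = 3432 · 1 · (-1) = -3432.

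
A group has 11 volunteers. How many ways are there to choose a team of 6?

462

This is C(11,6) = 462.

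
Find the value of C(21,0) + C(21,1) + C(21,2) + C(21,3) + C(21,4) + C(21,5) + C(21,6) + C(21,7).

198440

1 + 21 + 210 + 1330 + 5985 + 20349 + 54264 + 116280 = 198440.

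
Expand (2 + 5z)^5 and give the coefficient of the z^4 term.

6250

The general term is C(5,j)·(2)^j·(5z)^(5-j); the z^4 term has j = 1.
C(5,1) = 5.
Coefficient = C(5,1) · 2^1 · 5^4 = 5 · 2 · 625 = 6250.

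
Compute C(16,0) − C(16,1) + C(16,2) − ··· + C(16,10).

3003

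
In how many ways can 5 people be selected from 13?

This is C(13,5) = 1287.

1287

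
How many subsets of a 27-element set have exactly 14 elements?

Choose the 14 positions: C(27,14) = 20058300.

20058300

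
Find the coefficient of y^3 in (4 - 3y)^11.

The general term is C(11,j)·(4)^j·(-3y)^(11-j); the y^3 term has j = 8.
C(11,8) = 165.
Coefficient = C(11,8) · 4^8 · (-3)^3 = 165 · 65536 · (-27) = -291962880.

-291962880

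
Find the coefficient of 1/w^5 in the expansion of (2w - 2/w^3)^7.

General term: C(7,j)·(2w)^j·(-2/w^3)^(7-j), with w-exponent 1j − 3(7−j) = 4j − 21.
Set 4j − 21 = -5: j = 4.
C(7,4) = 35; 2^4 = 16; (-2)^3 = -8.
Coefficient = 35 · 16 · (-8) = -4480.

-4480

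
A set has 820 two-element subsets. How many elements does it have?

41

n(n−1)/2 = 820 ⇒ n(n−1) = 1640. Since 41·40 = 1640, n = 41.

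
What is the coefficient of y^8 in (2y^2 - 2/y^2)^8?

7168

General term: C(8,j)·(2y^2)^j·(-2/y^2)^(8-j), with y-exponent 2j − 2(8−j) = 4j − 16.
Set 4j − 16 = 8: j = 6.
C(8,6) = 28; 2^6 = 64; (-2)^2 = 4.
Coefficient = 28 · 64 · 4 = 7168.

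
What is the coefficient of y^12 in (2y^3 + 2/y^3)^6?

General term: C(6,j)·(2y^3)^j·(2/y^3)^(6-j), with y-exponent 3j − 3(6−j) = 6j − 18.
Set 6j − 18 = 12: j = 5.
C(6,5) = 6; 2^5 = 32; 2^1 = 2.
Coefficient = 6 · 32 · 2 = 384.

384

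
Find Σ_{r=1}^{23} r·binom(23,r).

96468992

Since r·C(23,r) = 23·C(22,r−1), the sum is 23·2^22 = 23·4194304 = 96468992.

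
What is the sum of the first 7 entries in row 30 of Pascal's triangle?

768212

1 + 30 + 435 + 4060 + 27405 + 142506 + 593775 = 768212.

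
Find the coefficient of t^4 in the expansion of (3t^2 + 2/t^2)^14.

1260971712

General term: C(14,j)·(3t^2)^j·(2/t^2)^(14-j), with t-exponent 2j − 2(14−j) = 4j − 28.
Set 4j − 28 = 4: j = 8.
C(14,8) = 3003; 3^8 = 6561; 2^6 = 64.
Coefficient = 3003 · 6561 · 64 = 1260971712.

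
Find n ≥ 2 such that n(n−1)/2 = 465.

31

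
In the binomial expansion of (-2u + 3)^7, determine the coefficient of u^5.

-6048

The general term is C(7,j)·(-2u)^j·(3)^(7-j); the u^5 term has j = 5.
C(7,5) = 21.
Coefficient = C(7,5) · (-2)^5 · 3^2 = 21 · (-32) · 9 = -6048.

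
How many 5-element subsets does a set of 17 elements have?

6188

C(17,5) = (17·16·15·14·13) / 5! = 742560 / 120 = 6188.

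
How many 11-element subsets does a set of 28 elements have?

C(28,11) = (28·27·26·25·24·23·22·21·20·19·18) / 11! = 857180548224000 / 39916800 = 21474180.

21474180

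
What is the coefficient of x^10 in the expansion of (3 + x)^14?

The general term is C(14,j)·(3)^j·(x)^(14-j); the x^10 term has j = 4.
C(14,4) = 1001.
Coefficient = C(14,4) · 3^4 = 1001 · 81 = 81081.

81081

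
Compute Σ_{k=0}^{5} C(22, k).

35443

1 + 22 + 231 + 1540 + 7315 + 26334 = 35443.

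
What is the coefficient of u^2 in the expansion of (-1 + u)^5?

The general term is C(5,j)·(-1)^j·(u)^(5-j); the u^2 term has j = 3.
C(5,3) = 10.
Coefficient = C(5,3) · (-1)^3 = 10 · (-1) = -10.

-10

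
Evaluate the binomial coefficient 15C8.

C(15,8) = C(15,7) by symmetry.
C(15,7) = (15·14·13·12·11·10·9) / 7! = 32432400 / 5040 = 6435.

6435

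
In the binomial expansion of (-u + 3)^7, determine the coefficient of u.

-5103

The general term is C(7,j)·(-u)^j·(3)^(7-j); the u^1 term has j = 1.
C(7,1) = 7.
Coefficient = C(7,1) · (-1)^1 · 3^6 = 7 · (-1) · 729 = -5103.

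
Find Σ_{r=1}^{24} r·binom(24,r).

201326592

Since r·C(24,r) = 24·C(23,r−1), the sum is 24·2^23 = 24·8388608 = 201326592.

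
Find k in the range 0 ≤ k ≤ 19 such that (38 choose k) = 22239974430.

C(38,k) increases on 0 ≤ k ≤ 19. C(38,15) = 15471286560 and C(38,16) = 22239974430, so k = 16.

16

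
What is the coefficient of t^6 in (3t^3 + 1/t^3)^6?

1215

General term: C(6,j)·(3t^3)^j·(1/t^3)^(6-j), with t-exponent 3j − 3(6−j) = 6j − 18.
Set 6j − 18 = 6: j = 4.
C(6,4) = 15; 3^4 = 81; 1^2 = 1.
Coefficient = 15 · 81 · 1 = 1215.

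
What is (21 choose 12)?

C(21,12) = C(21,9) by symmetry.
C(21,9) = (21·20·19·18·17·16·15·14·13) / 9! = 106661318400 / 362880 = 293930.

293930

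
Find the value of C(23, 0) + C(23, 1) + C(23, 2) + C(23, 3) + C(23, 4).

10903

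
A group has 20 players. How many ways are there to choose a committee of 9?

This is C(20,9) = 167960.

167960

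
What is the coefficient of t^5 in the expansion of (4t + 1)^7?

21504

The general term is C(7,j)·(4t)^j·(1)^(7-j); the t^5 term has j = 5.
C(7,5) = 21.
Coefficient = C(7,5) · 4^5 = 21 · 1024 = 21504.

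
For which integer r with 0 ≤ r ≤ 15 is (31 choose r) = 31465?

C(31,r) increases on 0 ≤ r ≤ 15. C(31,3) = 4495 and C(31,4) = 31465, so r = 4.

4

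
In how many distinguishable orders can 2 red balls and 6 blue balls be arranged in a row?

Choose positions for the red balls: C(8,2) = 28.

28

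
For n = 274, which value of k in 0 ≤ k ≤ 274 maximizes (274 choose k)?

C(274,k) is maximized at k = 274/2 = 137.

137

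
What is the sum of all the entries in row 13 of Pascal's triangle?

8192

The entries of row 13 sum to 2^13 = 8192.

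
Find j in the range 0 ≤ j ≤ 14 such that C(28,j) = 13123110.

10

C(28,j) increases on 0 ≤ j ≤ 14. C(28,9) = 6906900 and C(28,10) = 13123110, so j = 10.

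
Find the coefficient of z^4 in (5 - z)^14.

The general term is C(14,j)·(5)^j·(-z)^(14-j); the z^4 term has j = 10.
C(14,10) = 1001.
Coefficient = C(14,10) · 5^10 = 1001 · 9765625 = 9775390625.

9775390625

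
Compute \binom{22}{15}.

170544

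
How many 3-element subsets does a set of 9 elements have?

C(9,3) = (9·8·7) / 3! = 504 / 6 = 84.

84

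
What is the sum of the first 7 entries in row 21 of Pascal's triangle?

82160

1 + 21 + 210 + 1330 + 5985 + 20349 + 54264 = 82160.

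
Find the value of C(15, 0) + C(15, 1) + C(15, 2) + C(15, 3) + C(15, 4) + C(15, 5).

4944

1 + 15 + 105 + 455 + 1365 + 3003 = 4944.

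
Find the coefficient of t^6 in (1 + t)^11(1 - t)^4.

Coefficient of t^6 = Σ_{j} C(11,j)·1^j·C(4,6-j)·(-1)^(6-j) for j from 2 to 6.
= 55 + (-660) + 1980 + (-1848) + 462 = -11.

-11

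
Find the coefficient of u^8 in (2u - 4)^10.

The general term is C(10,j)·(2u)^j·(-4)^(10-j); the u^8 term has j = 8.
C(10,8) = 45.
Coefficient = C(10,8) · 2^8 · (-4)^2 = 45 · 256 · 16 = 184320.

184320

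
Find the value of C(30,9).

14307150

C(30,9) = (30·29·28·27·26·25·24·23·22) / 9! = 5191778592000 / 362880 = 14307150.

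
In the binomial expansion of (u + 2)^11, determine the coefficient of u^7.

The general term is C(11,j)·(u)^j·(2)^(11-j); the u^7 term has j = 7.
C(11,7) = 330.
Coefficient = C(11,7) · 2^4 = 330 · 16 = 5280.

5280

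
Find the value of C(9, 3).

84

C(9,3) = (9·8·7) / 3! = 504 / 6 = 84.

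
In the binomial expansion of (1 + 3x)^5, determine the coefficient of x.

15

The general term is C(5,j)·(1)^j·(3x)^(5-j); the x^1 term has j = 4.
C(5,4) = 5.
Coefficient = C(5,4) · 3^1 = 5 · 3 = 15.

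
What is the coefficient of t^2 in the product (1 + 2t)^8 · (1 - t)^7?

21

Coefficient of t^2 = Σ_{j} C(8,j)·2^j·C(7,2-j)·(-1)^(2-j) for j from 0 to 2.
= 21 + (-112) + 112 = 21.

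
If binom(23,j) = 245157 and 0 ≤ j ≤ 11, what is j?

C(23,j) increases on 0 ≤ j ≤ 11. C(23,6) = 100947 and C(23,7) = 245157, so j = 7.

7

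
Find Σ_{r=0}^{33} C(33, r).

8589934592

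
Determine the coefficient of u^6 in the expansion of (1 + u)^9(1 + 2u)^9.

191184

Coefficient of u^6 = Σ_{j} C(9,j)·1^j·C(9,6-j)·2^(6-j) for j from 0 to 6.
= 5376 + 36288 + 72576 + 56448 + 18144 + 2268 + 84 = 191184.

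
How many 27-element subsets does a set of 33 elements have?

1107568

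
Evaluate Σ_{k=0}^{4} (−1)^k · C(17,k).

1820

The partial alternating sum Σ_{k=0}^{4} (−1)^k C(17,k) = (−1)^4 C(16,4) = 1820.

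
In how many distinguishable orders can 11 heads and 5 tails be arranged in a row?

4368

Choose positions for the heads: C(16,11) = 4368.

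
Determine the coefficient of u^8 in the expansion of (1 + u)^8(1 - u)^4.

Coefficient of u^8 = Σ_{j} C(8,j)·1^j·C(4,8-j)·(-1)^(8-j) for j from 4 to 8.
= 70 + (-224) + 168 + (-32) + 1 = -17.

-17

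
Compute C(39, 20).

68923264410

C(39,20) = C(39,19) by symmetry.
C(39,19) = (39·38·37·36·35·34·33·32·31·30·29·28·27·26·25·24·23·22·21) / 19! = 8384177419658927035269120000 / 121645100408832000 = 68923264410.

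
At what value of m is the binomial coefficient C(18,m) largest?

9

C(18,m) is maximized at m = 18/2 = 9.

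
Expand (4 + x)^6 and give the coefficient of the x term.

6144

The general term is C(6,j)·(4)^j·(x)^(6-j); the x^1 term has j = 5.
C(6,5) = 6.
Coefficient = C(6,5) · 4^5 = 6 · 1024 = 6144.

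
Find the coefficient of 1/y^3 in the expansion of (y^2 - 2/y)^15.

General term: C(15,j)·(y^2)^j·(-2/y)^(15-j), with y-exponent 2j − 1(15−j) = 3j − 15.
Set 3j − 15 = -3: j = 4.
C(15,4) = 1365; 1^4 = 1; (-2)^11 = -2048.
Coefficient = 1365 · 1 · (-2048) = -2795520.

-2795520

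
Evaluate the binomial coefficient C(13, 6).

1716

C(13,6) = (13·12·11·10·9·8) / 6! = 1235520 / 720 = 1716.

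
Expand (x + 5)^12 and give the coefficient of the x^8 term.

The general term is C(12,j)·(x)^j·(5)^(12-j); the x^8 term has j = 8.
C(12,8) = 495.
Coefficient = C(12,8) · 5^4 = 495 · 625 = 309375.

309375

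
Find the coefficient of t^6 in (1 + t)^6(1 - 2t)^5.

-51

Coefficient of t^6 = Σ_{j} C(6,j)·1^j·C(5,6-j)·(-2)^(6-j) for j from 1 to 6.
= (-192) + 1200 + (-1600) + 600 + (-60) + 1 = -51.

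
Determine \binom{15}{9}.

5005

C(15,9) = C(15,6) by symmetry.
C(15,6) = (15·14·13·12·11·10) / 6! = 3603600 / 720 = 5005.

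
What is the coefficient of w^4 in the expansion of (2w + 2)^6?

The general term is C(6,j)·(2w)^j·(2)^(6-j); the w^4 term has j = 4.
C(6,4) = 15.
Coefficient = C(6,4) · 2^4 · 2^2 = 15 · 16 · 4 = 960.

960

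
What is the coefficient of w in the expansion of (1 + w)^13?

13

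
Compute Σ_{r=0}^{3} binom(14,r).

470

1 + 14 + 91 + 364 = 470.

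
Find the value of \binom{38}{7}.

12620256

C(38,7) = (38·37·36·35·34·33·32) / 7! = 63606090240 / 5040 = 12620256.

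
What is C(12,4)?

495

C(12,4) = (12·11·10·9) / 4! = 11880 / 24 = 495.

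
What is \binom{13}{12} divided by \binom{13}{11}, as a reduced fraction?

1/6

C(n,k+1)/C(n,k) = (n−k)/(k+1) = (13−11)/(11+1) = 2/12 = 1/6.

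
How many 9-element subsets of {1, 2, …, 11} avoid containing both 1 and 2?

19

All 9-subsets: C(11,9) = 55. Those containing both fixed elements: C(9,7) = 36.
55 − 36 = 19.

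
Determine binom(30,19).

C(30,19) = C(30,11) by symmetry.
C(30,11) = (30·29·28·27·26·25·24·23·22·21·20) / 11! = 2180547008640000 / 39916800 = 54627300.

54627300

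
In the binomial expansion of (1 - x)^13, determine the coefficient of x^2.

The general term is C(13,j)·(1)^j·(-x)^(13-j); the x^2 term has j = 11.
C(13,11) = 78.
Coefficient = C(13,11) = 78.

78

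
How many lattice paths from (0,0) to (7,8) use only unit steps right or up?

Each path is a sequence of 15 steps with 7 rights: C(15,7) = 6435.

6435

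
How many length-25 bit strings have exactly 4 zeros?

Choose the 4 positions: C(25,4) = 12650.

12650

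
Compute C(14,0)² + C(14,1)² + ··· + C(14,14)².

By Vandermonde's identity, Σ C(14,r)² = C(28,14) = 40116600.

40116600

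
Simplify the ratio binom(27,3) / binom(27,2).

C(n,k+1)/C(n,k) = (n−k)/(k+1) = (27−2)/(2+1) = 25/3.

25/3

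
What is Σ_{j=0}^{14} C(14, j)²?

Σ C(14,j)² is the coefficient of x^14 in (1+x)^14(1+x)^14 = (1+x)^28, i.e. C(28,14) = 40116600.

40116600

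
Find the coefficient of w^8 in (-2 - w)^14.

The general term is C(14,j)·(-2)^j·(-w)^(14-j); the w^8 term has j = 6.
C(14,6) = 3003.
Coefficient = C(14,6) · (-2)^6 = 3003 · 64 = 192192.

192192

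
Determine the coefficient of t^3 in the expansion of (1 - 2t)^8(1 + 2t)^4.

Coefficient of t^3 = Σ_{j} C(8,j)·(-2)^j·C(4,3-j)·2^(3-j) for j from 0 to 3.
= 32 + (-384) + 896 + (-448) = 96.

96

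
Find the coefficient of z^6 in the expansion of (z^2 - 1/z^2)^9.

General term: C(9,j)·(z^2)^j·(-1/z^2)^(9-j), with z-exponent 2j − 2(9−j) = 4j − 18.
Set 4j − 18 = 6: j = 6.
C(9,6) = 84; 1^6 = 1; (-1)^3 = -1.
Coefficient = 84 · 1 · (-1) = -84.

-84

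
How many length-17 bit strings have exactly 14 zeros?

Choose the 14 positions: C(17,14) = 680.

680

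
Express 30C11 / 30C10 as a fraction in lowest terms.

C(n,k+1)/C(n,k) = (n−k)/(k+1) = (30−10)/(10+1) = 20/11.

20/11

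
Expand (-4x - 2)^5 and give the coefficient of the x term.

-320

The general term is C(5,j)·(-4x)^j·(-2)^(5-j); the x^1 term has j = 1.
C(5,1) = 5.
Coefficient = C(5,1) · (-4)^1 · (-2)^4 = 5 · (-4) · 16 = -320.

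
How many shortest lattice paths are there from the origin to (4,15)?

Each path is a sequence of 19 steps with 4 rights: C(19,4) = 3876.

3876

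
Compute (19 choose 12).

50388

C(19,12) = C(19,7) by symmetry.
C(19,7) = (19·18·17·16·15·14·13) / 7! = 253955520 / 5040 = 50388.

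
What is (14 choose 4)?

C(14,4) = (14·13·12·11) / 4! = 24024 / 24 = 1001.

1001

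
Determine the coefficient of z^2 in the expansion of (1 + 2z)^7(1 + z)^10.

269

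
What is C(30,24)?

593775

C(30,24) = C(30,6) by symmetry.
C(30,6) = (30·29·28·27·26·25) / 6! = 427518000 / 720 = 593775.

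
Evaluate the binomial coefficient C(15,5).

3003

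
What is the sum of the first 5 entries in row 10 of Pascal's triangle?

1 + 10 + 45 + 120 + 210 = 386.

386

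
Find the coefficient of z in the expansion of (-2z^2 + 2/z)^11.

675840

General term: C(11,j)·(-2z^2)^j·(2/z)^(11-j), with z-exponent 2j − 1(11−j) = 3j − 11.
Set 3j − 11 = 1: j = 4.
C(11,4) = 330; (-2)^4 = 16; 2^7 = 128.
Coefficient = 330 · 16 · 128 = 675840.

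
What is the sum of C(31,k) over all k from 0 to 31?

2147483648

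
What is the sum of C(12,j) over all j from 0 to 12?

Setting x = 1 in (1+x)^12 gives Σ C(12,j) = 2^12 = 4096.

4096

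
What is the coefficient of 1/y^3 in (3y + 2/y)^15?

General term: C(15,j)·(3y)^j·(2/y)^(15-j), with y-exponent 1j − 1(15−j) = 2j − 15.
Set 2j − 15 = -3: j = 6.
C(15,6) = 5005; 3^6 = 729; 2^9 = 512.
Coefficient = 5005 · 729 · 512 = 1868106240.

1868106240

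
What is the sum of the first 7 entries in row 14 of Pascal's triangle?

6476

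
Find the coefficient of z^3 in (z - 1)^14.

-364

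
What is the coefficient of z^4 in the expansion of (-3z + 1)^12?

The general term is C(12,j)·(-3z)^j·(1)^(12-j); the z^4 term has j = 4.
C(12,4) = 495.
Coefficient = C(12,4) · (-3)^4 = 495 · 81 = 40095.

40095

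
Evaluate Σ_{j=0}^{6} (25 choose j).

245506

1 + 25 + 300 + 2300 + 12650 + 53130 + 177100 = 245506.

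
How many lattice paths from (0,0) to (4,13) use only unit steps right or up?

Each path is a sequence of 17 steps with 4 rights: C(17,4) = 2380.

2380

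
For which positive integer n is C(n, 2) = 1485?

n(n−1)/2 = 1485 ⇒ n(n−1) = 2970. Since 55·54 = 2970, n = 55.

55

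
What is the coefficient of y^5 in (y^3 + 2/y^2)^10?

8064

General term: C(10,j)·(y^3)^j·(2/y^2)^(10-j), with y-exponent 3j − 2(10−j) = 5j − 20.
Set 5j − 20 = 5: j = 5.
C(10,5) = 252; 1^5 = 1; 2^5 = 32.
Coefficient = 252 · 1 · 32 = 8064.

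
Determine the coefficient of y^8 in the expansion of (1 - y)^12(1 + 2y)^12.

Coefficient of y^8 = Σ_{j} C(12,j)·(-1)^j·C(12,8-j)·2^(8-j) for j from 0 to 8.
= 126720 + (-1216512) + 3902976 + (-5575680) + 3920400 + (-1393920) + 243936 + (-19008) + 495 = -10593.

-10593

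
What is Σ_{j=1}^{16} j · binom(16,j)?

524288

Since j·C(16,j) = 16·C(15,j−1), the sum is 16·2^15 = 16·32768 = 524288.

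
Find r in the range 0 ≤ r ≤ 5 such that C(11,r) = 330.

C(11,r) increases on 0 ≤ r ≤ 5. C(11,3) = 165 and C(11,4) = 330, so r = 4.

4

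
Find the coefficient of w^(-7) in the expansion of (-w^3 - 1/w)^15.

General term: C(15,j)·(-w^3)^j·(-1/w)^(15-j), with w-exponent 3j − 1(15−j) = 4j − 15.
Set 4j − 15 = -7: j = 2.
C(15,2) = 105; (-1)^2 = 1; (-1)^13 = -1.
Coefficient = 105 · 1 · (-1) = -105.

-105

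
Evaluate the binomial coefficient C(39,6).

C(39,6) = (39·38·37·36·35·34) / 6! = 2349088560 / 720 = 3262623.

3262623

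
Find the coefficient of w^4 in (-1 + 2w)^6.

240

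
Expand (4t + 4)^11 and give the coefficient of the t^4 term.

1384120320

The general term is C(11,j)·(4t)^j·(4)^(11-j); the t^4 term has j = 4.
C(11,4) = 330.
Coefficient = C(11,4) · 4^4 · 4^7 = 330 · 256 · 16384 = 1384120320.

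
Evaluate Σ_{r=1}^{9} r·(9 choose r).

Since r·C(9,r) = 9·C(8,r−1), the sum is 9·2^8 = 9·256 = 2304.

2304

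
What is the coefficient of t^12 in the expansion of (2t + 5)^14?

The general term is C(14,j)·(2t)^j·(5)^(14-j); the t^12 term has j = 12.
C(14,12) = 91.
Coefficient = C(14,12) · 2^12 · 5^2 = 91 · 4096 · 25 = 9318400.

9318400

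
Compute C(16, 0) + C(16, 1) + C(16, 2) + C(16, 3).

697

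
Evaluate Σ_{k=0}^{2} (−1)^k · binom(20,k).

171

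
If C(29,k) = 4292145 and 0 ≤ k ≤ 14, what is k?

8

C(29,k) increases on 0 ≤ k ≤ 14. C(29,7) = 1560780 and C(29,8) = 4292145, so k = 8.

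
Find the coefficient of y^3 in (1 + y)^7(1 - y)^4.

Coefficient of y^3 = Σ_{j} C(7,j)·1^j·C(4,3-j)·(-1)^(3-j) for j from 0 to 3.
= (-4) + 42 + (-84) + 35 = -11.

-11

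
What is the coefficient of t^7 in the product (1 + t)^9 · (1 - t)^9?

0

Coefficient of t^7 = Σ_{j} C(9,j)·1^j·C(9,7-j)·(-1)^(7-j) for j from 0 to 7.
= (-36) + 756 + (-4536) + 10584 + (-10584) + 4536 + (-756) + 36 = 0.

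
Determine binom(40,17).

88732378800

C(40,17) = (40·39·38·37·36·35·34·33·32·31·30·29·28·27·26·25·24) / 17! = 31560991604212034764800000 / 355687428096000 = 88732378800.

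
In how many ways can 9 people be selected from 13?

This is C(13,9) = 715.

715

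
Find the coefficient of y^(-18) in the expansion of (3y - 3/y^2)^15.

General term: C(15,j)·(3y)^j·(-3/y^2)^(15-j), with y-exponent 1j − 2(15−j) = 3j − 30.
Set 3j − 30 = -18: j = 4.
C(15,4) = 1365; 3^4 = 81; (-3)^11 = -177147.
Coefficient = 1365 · 81 · (-177147) = -19586258055.

-19586258055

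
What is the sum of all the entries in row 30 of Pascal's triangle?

1073741824

The entries of row 30 sum to 2^30 = 1073741824.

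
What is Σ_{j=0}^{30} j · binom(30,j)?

Differentiating (1+x)^30 and setting x=1: Σ j·C(30,j) = 30·2^29 = 16106127360.

16106127360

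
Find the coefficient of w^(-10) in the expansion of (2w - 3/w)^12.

-4251528

General term: C(12,j)·(2w)^j·(-3/w)^(12-j), with w-exponent 1j − 1(12−j) = 2j − 12.
Set 2j − 12 = -10: j = 1.
C(12,1) = 12; 2^1 = 2; (-3)^11 = -177147.
Coefficient = 12 · 2 · (-177147) = -4251528.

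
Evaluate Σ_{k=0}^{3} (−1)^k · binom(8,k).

The partial alternating sum Σ_{k=0}^{3} (−1)^k C(8,k) = (−1)^3 C(7,3) = -35.

-35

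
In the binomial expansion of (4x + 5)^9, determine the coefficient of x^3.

84000000

The general term is C(9,j)·(4x)^j·(5)^(9-j); the x^3 term has j = 3.
C(9,3) = 84.
Coefficient = C(9,3) · 4^3 · 5^6 = 84 · 64 · 15625 = 84000000.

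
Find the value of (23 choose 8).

490314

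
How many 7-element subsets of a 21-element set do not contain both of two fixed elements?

All 7-subsets: C(21,7) = 116280. Those containing both fixed elements: C(19,5) = 11628.
116280 − 11628 = 104652.

104652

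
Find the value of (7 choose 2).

21

C(7,2) = (7·6) / 2! = 42 / 2 = 21.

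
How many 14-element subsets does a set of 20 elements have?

38760

C(20,14) = C(20,6) by symmetry.
C(20,6) = (20·19·18·17·16·15) / 6! = 27907200 / 720 = 38760.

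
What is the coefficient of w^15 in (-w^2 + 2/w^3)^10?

-20

General term: C(10,j)·(-w^2)^j·(2/w^3)^(10-j), with w-exponent 2j − 3(10−j) = 5j − 30.
Set 5j − 30 = 15: j = 9.
C(10,9) = 10; (-1)^9 = -1; 2^1 = 2.
Coefficient = 10 · (-1) · 2 = -20.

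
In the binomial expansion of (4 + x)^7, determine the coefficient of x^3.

8960

The general term is C(7,j)·(4)^j·(x)^(7-j); the x^3 term has j = 4.
C(7,4) = 35.
Coefficient = C(7,4) · 4^4 = 35 · 256 = 8960.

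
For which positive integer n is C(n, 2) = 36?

9

n(n−1)/2 = 36 ⇒ n(n−1) = 72. Since 9·8 = 72, n = 9.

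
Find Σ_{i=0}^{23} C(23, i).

Setting x = 1 in (1+x)^23 gives Σ C(23,i) = 2^23 = 8388608.

8388608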